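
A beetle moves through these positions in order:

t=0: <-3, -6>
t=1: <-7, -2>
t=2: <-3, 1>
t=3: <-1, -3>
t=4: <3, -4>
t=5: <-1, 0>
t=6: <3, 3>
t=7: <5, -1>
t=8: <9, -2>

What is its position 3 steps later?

Differencing gives <-4, +4>, <+4, +3>, <+2, -4>, <+4, -1>, <-4, +4>, <+4, +3>, <+2, -4>, <+4, -1>. This is the pattern <-4, +4>, <+4, +3>, <+2, -4>, <+4, -1> repeated.
step 9: apply <-4, +4> → <5, 2>
step 10: apply <+4, +3> → <9, 5>
step 11: apply <+2, -4> → <11, 1>

<11, 1>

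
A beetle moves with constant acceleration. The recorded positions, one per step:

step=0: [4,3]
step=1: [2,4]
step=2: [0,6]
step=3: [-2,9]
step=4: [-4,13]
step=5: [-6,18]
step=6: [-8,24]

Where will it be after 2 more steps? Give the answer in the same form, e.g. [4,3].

Successive displacements: [-2,+1], [-2,+2], [-2,+3], [-2,+4], [-2,+5], [-2,+6] — each changes by [+0,+1].
step 7: [-8,24] + [-2,+7] → [-10,31]
step 8: [-10,31] + [-2,+8] → [-12,39]

[-12,39]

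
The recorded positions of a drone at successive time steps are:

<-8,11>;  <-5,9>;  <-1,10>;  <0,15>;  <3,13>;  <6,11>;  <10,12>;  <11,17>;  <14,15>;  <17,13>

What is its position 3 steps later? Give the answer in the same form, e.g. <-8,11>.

Step-to-step displacements: <+3,-2>, <+4,+1>, <+1,+5>, <+3,-2>, <+3,-2>, <+4,+1>, <+1,+5>, <+3,-2>, <+3,-2> — a repeating cycle of length 4.
step 10: apply <+4,+1> → <21,14>
step 11: apply <+1,+5> → <22,19>
step 12: apply <+3,-2> → <25,17>

<25,17>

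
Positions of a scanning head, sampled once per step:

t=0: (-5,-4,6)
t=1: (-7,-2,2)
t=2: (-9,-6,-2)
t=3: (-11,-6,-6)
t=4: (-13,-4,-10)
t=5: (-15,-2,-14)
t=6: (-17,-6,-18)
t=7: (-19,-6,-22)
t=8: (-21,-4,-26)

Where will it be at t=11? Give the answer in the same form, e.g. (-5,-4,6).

(-27,-6,-38)

The first coordinate changes by -2 each step, so at step 11 it is -5 + 11·(-2) = -27.
The second coordinate repeats the cycle [-4, -2, -6, -6] with period 4; step 11 mod 4 = 3, giving -6.
The third coordinate changes by -4 each step, so at step 11 it is 6 + 11·(-4) = -38.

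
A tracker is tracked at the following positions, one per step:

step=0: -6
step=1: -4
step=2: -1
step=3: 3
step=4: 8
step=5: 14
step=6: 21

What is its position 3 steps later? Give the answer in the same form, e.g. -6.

Taking differences between consecutive positions: +2, +3, +4, +5, +6, +7. These grow by +1 each step.
step 7: 21 + 8 → 29
step 8: 29 + 9 → 38
step 9: 38 + 10 → 48

48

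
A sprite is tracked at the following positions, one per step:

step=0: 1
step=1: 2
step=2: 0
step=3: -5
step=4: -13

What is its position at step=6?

-38

Successive displacements: +1, -2, -5, -8 — each changes by -3.
step 5: -13 − 11 → -24
step 6: -24 − 14 → -38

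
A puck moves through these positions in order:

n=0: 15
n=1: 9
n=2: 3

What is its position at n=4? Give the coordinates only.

Constant displacement of -6 per step.
step 3: 3 − 6 → -3
step 4: -3 − 6 → -9

-9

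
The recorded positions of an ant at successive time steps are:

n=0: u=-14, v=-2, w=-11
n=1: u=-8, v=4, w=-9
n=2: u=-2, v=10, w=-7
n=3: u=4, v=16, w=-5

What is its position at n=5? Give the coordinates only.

Each step adds (+6, +6, +2) to the position.
step 4: u=4, v=16, w=-5 + (+6, +6, +2) → u=10, v=22, w=-3
step 5: u=10, v=22, w=-3 + (+6, +6, +2) → u=16, v=28, w=-1

u=16, v=28, w=-1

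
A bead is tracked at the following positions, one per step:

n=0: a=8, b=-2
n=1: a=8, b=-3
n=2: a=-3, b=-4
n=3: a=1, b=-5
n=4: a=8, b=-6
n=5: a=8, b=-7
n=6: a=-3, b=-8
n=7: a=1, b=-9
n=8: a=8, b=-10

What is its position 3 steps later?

A: cycles through 8, 8, -3, 1 every 4 steps. Step 11 lands at position 3 of the cycle → 1.
B: linear, -1 per step → -13 at step 11.

a=1, b=-13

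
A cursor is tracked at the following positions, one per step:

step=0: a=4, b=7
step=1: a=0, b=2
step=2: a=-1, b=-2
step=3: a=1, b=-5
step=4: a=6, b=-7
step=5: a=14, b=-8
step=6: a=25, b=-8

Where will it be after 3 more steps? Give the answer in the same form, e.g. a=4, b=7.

a=76, b=-2

First differences are (-4, -5), (-1, -4), (+2, -3), (+5, -2), (+8, -1), (+11, +0); their common second difference is (+3, +1) (constant acceleration).
step 7: a=25, b=-8 + (+14, +1) → a=39, b=-7
step 8: a=39, b=-7 + (+17, +2) → a=56, b=-5
step 9: a=56, b=-5 + (+20, +3) → a=76, b=-2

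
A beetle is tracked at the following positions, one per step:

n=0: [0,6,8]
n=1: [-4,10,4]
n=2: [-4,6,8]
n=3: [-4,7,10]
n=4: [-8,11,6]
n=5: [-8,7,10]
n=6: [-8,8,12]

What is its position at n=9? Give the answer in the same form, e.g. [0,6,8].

Step-to-step displacements: [-4,+4,-4], [+0,-4,+4], [+0,+1,+2], [-4,+4,-4], [+0,-4,+4], [+0,+1,+2] — a repeating cycle of length 3.
step 7: apply [-4,+4,-4] → [-12,12,8]
step 8: apply [+0,-4,+4] → [-12,8,12]
step 9: apply [+0,+1,+2] → [-12,9,14]

[-12,9,14]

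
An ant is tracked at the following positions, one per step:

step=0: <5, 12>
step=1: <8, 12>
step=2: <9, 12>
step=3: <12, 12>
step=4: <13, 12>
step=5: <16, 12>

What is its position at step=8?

Step-to-step displacements: <+3, +0>, <+1, +0>, <+3, +0>, <+1, +0>, <+3, +0> — a repeating cycle of length 2.
step 6: apply <+1, +0> → <17, 12>
step 7: apply <+3, +0> → <20, 12>
step 8: apply <+1, +0> → <21, 12>

<21, 12>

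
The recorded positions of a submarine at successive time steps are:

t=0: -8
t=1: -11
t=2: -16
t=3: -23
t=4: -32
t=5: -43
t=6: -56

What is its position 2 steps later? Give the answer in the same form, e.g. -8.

Successive displacements: -3, -5, -7, -9, -11, -13 — each changes by -2.
step 7: -56 − 15 → -71
step 8: -71 − 17 → -88

-88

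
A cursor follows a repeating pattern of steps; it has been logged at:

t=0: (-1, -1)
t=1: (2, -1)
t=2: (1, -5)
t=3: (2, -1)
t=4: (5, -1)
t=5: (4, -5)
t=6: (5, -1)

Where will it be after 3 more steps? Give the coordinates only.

(8, -1)

The moves between consecutive positions are (+3, +0), (-1, -4), (+1, +4), (+3, +0), (-1, -4), (+1, +4); they repeat the 3-cycle [(+3, +0), (-1, -4), (+1, +4)].
step 7: apply (+3, +0) → (8, -1)
step 8: apply (-1, -4) → (7, -5)
step 9: apply (+1, +4) → (8, -1)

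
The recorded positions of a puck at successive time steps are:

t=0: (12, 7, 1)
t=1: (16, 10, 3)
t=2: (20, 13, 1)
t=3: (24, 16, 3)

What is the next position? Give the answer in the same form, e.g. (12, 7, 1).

First: linear, +4 per step → 28 at step 4.
Second: linear, +3 per step → 19 at step 4.
Third: cycles through 1, 3 every 2 steps. Step 4 lands at position 0 of the cycle → 1.

(28, 19, 1)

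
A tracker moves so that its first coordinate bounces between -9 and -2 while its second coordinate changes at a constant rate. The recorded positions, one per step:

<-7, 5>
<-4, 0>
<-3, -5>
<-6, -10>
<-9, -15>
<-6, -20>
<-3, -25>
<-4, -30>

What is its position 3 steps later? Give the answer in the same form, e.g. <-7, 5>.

The first coordinate reflects between -9 and -2, moving 3 per step.
  step 8: -4 → -7
  step 9: -7 → -8
  step 10: -8 → -5
The second coordinate changes by -5 each step: at step 10 it is -45.

<-5, -45>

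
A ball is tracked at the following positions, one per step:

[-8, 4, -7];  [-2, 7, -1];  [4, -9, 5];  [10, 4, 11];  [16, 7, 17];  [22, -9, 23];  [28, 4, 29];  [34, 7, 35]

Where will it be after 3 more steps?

First: linear, +6 per step → 52 at step 10.
Second: cycles through 4, 7, -9 every 3 steps. Step 10 lands at position 1 of the cycle → 7.
Third: linear, +6 per step → 53 at step 10.

[52, 7, 53]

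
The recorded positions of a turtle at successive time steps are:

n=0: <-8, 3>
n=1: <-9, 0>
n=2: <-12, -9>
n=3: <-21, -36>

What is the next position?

<-48, -117>

Consecutive displacements <-1, -3>, <-3, -9>, <-9, -27> scale by a factor of 3 each step.
step 4: <-21, -36> + <-27, -81> → <-48, -117>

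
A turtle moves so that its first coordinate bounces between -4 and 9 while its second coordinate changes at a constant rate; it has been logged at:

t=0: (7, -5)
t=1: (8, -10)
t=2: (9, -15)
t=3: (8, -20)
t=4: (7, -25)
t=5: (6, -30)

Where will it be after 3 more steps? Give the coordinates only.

The first coordinate reflects between -4 and 9, moving 1 per step.
  step 6: 6 → 5
  step 7: 5 → 4
  step 8: 4 → 3
The second coordinate changes by -5 each step: at step 8 it is -45.

(3, -45)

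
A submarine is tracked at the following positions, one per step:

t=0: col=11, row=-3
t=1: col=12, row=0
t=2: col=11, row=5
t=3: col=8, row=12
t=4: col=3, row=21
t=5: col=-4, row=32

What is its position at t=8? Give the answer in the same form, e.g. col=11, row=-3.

col=-37, row=77

Successive displacements: (+1, +3), (-1, +5), (-3, +7), (-5, +9), (-7, +11) — each changes by (-2, +2).
step 6: col=-4, row=32 + (-9, +13) → col=-13, row=45
step 7: col=-13, row=45 + (-11, +15) → col=-24, row=60
step 8: col=-24, row=60 + (-13, +17) → col=-37, row=77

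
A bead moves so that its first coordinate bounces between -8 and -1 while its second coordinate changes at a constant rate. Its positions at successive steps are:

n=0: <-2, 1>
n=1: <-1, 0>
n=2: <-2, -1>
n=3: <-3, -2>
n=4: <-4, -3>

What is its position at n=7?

The first coordinate reflects between -8 and -1, moving 1 per step.
  step 5: -4 → -5
  step 6: -5 → -6
  step 7: -6 → -7
The second coordinate changes by -1 each step: at step 7 it is -6.

<-7, -6>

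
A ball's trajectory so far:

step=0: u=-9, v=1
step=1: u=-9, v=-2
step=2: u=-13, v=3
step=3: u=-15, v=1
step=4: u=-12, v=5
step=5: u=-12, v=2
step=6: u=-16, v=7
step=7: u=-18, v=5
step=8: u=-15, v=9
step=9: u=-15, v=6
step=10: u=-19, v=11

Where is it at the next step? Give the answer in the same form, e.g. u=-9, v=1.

Step-to-step displacements: (+0, -3), (-4, +5), (-2, -2), (+3, +4), (+0, -3), (-4, +5), (-2, -2), (+3, +4), (+0, -3), (-4, +5) — a repeating cycle of length 4.
step 11: apply (-2, -2) → u=-21, v=9

u=-21, v=9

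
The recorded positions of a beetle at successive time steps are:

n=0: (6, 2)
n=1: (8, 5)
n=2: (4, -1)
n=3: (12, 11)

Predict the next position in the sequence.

(-4, -13)

Consecutive displacements (+2, +3), (-4, -6), (+8, +12) scale by a factor of -2 each step.
step 4: (12, 11) + (-16, -24) → (-4, -13)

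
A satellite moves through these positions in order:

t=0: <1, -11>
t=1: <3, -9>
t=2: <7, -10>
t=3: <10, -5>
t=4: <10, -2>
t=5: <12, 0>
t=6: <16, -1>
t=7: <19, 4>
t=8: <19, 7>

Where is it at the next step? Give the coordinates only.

Step-to-step displacements: <+2, +2>, <+4, -1>, <+3, +5>, <+0, +3>, <+2, +2>, <+4, -1>, <+3, +5>, <+0, +3> — a repeating cycle of length 4.
step 9: apply <+2, +2> → <21, 9>

<21, 9>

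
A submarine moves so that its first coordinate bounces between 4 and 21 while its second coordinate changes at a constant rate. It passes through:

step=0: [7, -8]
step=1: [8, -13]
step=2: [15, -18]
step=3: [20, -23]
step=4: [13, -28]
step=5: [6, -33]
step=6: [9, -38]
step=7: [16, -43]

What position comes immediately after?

The first coordinate reflects between 4 and 21, moving 7 per step.
  step 8: 16 → 19
The second coordinate changes by -5 each step: at step 8 it is -48.

[19, -48]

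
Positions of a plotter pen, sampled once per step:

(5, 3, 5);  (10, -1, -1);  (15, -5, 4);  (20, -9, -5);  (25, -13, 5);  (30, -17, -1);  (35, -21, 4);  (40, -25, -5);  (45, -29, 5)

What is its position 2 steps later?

The first coordinate changes by +5 each step, so at step 10 it is 5 + 10·(5) = 55.
The second coordinate changes by -4 each step, so at step 10 it is 3 + 10·(-4) = -37.
The third coordinate repeats the cycle [5, -1, 4, -5] with period 4; step 10 mod 4 = 2, giving 4.

(55, -37, 4)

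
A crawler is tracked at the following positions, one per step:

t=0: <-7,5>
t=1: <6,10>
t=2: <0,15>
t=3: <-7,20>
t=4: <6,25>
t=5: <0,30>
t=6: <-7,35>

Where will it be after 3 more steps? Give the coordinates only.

The first coordinate repeats the cycle [-7, 6, 0] with period 3; step 9 mod 3 = 0, giving -7.
The second coordinate changes by +5 each step, so at step 9 it is 5 + 9·(5) = 50.

<-7,50>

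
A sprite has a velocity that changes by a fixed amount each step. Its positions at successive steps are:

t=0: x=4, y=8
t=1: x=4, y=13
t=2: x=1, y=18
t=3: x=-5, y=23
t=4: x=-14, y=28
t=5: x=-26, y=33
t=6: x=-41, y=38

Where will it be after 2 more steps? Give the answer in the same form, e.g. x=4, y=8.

Successive displacements: (+0, +5), (-3, +5), (-6, +5), (-9, +5), (-12, +5), (-15, +5) — each changes by (-3, +0).
step 7: x=-41, y=38 + (-18, +5) → x=-59, y=43
step 8: x=-59, y=43 + (-21, +5) → x=-80, y=48

x=-80, y=48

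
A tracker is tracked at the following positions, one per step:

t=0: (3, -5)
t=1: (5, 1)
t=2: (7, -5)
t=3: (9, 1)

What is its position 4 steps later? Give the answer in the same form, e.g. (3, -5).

First: linear, +2 per step → 17 at step 7.
Second: cycles through -5, 1 every 2 steps. Step 7 lands at position 1 of the cycle → 1.

(17, 1)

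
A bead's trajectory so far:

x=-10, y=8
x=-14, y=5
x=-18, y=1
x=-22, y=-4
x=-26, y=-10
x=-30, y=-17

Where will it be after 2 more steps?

First differences are (-4, -3), (-4, -4), (-4, -5), (-4, -6), (-4, -7); their common second difference is (+0, -1) (constant acceleration).
step 6: x=-30, y=-17 + (-4, -8) → x=-34, y=-25
step 7: x=-34, y=-25 + (-4, -9) → x=-38, y=-34

x=-38, y=-34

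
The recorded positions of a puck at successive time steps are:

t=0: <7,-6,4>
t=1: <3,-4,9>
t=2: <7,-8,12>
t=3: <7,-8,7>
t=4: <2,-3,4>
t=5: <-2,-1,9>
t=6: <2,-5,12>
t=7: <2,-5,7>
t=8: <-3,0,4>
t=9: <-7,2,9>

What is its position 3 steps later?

The moves between consecutive positions are <-4,+2,+5>, <+4,-4,+3>, <+0,+0,-5>, <-5,+5,-3>, <-4,+2,+5>, <+4,-4,+3>, <+0,+0,-5>, <-5,+5,-3>, <-4,+2,+5>; they repeat the 4-cycle [<-4,+2,+5>, <+4,-4,+3>, <+0,+0,-5>, <-5,+5,-3>].
step 10: apply <+4,-4,+3> → <-3,-2,12>
step 11: apply <+0,+0,-5> → <-3,-2,7>
step 12: apply <-5,+5,-3> → <-8,3,4>

<-8,3,4>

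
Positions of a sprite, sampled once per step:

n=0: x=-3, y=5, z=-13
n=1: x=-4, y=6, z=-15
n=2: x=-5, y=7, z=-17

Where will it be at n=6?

Constant displacement of (-1, +1, -2) per step.
step 3: x=-5, y=7, z=-17 + (-1, +1, -2) → x=-6, y=8, z=-19
step 4: x=-6, y=8, z=-19 + (-1, +1, -2) → x=-7, y=9, z=-21
step 5: x=-7, y=9, z=-21 + (-1, +1, -2) → x=-8, y=10, z=-23
step 6: x=-8, y=10, z=-23 + (-1, +1, -2) → x=-9, y=11, z=-25

x=-9, y=11, z=-25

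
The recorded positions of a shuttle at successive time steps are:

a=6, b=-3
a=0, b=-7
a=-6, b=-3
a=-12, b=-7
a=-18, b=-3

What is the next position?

A: linear, -6 per step → -24 at step 5.
B: cycles through -3, -7 every 2 steps. Step 5 lands at position 1 of the cycle → -7.

a=-24, b=-7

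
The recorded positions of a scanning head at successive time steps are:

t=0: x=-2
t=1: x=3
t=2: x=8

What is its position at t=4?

x=18

Each step adds +5 to the position.
step 3: 8 + 5 → x=13
step 4: 13 + 5 → x=18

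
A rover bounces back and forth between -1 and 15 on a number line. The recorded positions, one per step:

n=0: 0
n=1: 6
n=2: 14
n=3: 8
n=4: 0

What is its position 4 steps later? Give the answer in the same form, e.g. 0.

0

The value travels 8 per step and bounces off the walls at -1 and 15.
  step 5: 0 → 6
  step 6: 6 → 14
  step 7: 14 → 8
  step 8: 8 → 0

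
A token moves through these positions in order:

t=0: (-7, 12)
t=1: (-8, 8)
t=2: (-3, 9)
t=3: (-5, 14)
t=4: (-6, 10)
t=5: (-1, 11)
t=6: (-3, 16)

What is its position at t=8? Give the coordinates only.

The moves between consecutive positions are (-1, -4), (+5, +1), (-2, +5), (-1, -4), (+5, +1), (-2, +5); they repeat the 3-cycle [(-1, -4), (+5, +1), (-2, +5)].
step 7: apply (-1, -4) → (-4, 12)
step 8: apply (+5, +1) → (1, 13)

(1, 13)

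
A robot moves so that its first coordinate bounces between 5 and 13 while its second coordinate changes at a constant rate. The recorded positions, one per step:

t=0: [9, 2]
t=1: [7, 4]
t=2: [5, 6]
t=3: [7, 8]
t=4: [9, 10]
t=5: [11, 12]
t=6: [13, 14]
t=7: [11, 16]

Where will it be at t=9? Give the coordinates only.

The first coordinate travels 2 per step and bounces off the walls at 5 and 13.
  step 8: 11 → 9
  step 9: 9 → 7
The second coordinate changes by +2 each step: at step 9 it is 20.

[7, 20]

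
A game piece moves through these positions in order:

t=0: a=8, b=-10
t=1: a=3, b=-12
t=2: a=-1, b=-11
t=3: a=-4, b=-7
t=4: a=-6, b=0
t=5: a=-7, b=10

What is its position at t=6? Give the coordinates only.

a=-7, b=23

First differences are (-5, -2), (-4, +1), (-3, +4), (-2, +7), (-1, +10); their common second difference is (+1, +3) (constant acceleration).
step 6: a=-7, b=10 + (+0, +13) → a=-7, b=23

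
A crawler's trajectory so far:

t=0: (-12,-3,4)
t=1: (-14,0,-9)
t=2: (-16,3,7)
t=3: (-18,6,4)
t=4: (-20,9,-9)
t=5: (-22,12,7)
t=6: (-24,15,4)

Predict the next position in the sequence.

First: linear, -2 per step → -26 at step 7.
Second: linear, +3 per step → 18 at step 7.
Third: cycles through 4, -9, 7 every 3 steps. Step 7 lands at position 1 of the cycle → -9.

(-26,18,-9)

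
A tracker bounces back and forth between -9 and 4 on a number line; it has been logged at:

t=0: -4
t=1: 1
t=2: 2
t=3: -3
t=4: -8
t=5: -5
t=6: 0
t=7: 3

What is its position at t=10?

-6

The value reflects between -9 and 4, moving 5 per step.
  step 8: 3 → -2
  step 9: -2 → -7
  step 10: -7 → -6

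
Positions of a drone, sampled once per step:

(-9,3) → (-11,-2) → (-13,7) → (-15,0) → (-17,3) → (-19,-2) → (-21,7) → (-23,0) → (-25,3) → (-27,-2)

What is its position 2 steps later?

(-31,0)

The first coordinate changes by -2 each step, so at step 11 it is -9 + 11·(-2) = -31.
The second coordinate repeats the cycle [3, -2, 7, 0] with period 4; step 11 mod 4 = 3, giving 0.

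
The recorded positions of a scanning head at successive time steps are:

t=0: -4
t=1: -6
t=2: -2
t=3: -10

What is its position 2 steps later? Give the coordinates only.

The jumps are -2, +4, -8 — a geometric progression with ratio -2.
step 4: -10 + 16 → 6
step 5: 6 − 32 → -26

-26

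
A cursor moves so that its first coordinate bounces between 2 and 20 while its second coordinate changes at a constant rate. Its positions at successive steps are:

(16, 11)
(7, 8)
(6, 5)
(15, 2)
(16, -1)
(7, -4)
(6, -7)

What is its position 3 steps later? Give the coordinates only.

(7, -16)

The first coordinate reflects between 2 and 20, moving 9 per step.
  step 7: 6 → 15
  step 8: 15 → 16
  step 9: 16 → 7
The second coordinate changes by -3 each step: at step 9 it is -16.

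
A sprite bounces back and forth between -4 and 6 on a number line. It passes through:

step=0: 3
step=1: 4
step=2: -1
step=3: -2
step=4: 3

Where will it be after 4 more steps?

3

The value reflects between -4 and 6, moving 5 per step.
  step 5: 3 → 4
  step 6: 4 → -1
  step 7: -1 → -2
  step 8: -2 → 3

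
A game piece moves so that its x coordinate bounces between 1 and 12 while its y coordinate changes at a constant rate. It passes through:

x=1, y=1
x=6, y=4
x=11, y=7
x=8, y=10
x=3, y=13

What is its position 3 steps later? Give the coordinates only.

x=10, y=22

The x coordinate reflects between 1 and 12, moving 5 per step.
  step 5: 3 → 4
  step 6: 4 → 9
  step 7: 9 → 10
The y coordinate changes by +3 each step: at step 7 it is 22.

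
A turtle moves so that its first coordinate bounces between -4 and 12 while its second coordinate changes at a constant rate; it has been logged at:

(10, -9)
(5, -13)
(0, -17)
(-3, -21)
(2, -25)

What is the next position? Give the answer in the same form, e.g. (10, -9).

The first coordinate travels 5 per step and bounces off the walls at -4 and 12.
  step 5: 2 → 7
The second coordinate changes by -4 each step: at step 5 it is -29.

(7, -29)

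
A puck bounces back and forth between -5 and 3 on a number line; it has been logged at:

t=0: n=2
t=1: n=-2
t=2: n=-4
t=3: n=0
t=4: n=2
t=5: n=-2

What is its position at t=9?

n=-2

The value travels 4 per step and bounces off the walls at -5 and 3.
  step 6: -2 → -4
  step 7: -4 → 0
  step 8: 0 → 2
  step 9: 2 → -2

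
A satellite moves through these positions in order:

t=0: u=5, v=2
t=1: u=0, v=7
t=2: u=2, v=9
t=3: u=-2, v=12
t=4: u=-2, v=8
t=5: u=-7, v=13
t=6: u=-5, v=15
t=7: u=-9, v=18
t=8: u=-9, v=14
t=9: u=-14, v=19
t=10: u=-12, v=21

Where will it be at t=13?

Step-to-step displacements: (-5, +5), (+2, +2), (-4, +3), (+0, -4), (-5, +5), (+2, +2), (-4, +3), (+0, -4), (-5, +5), (+2, +2) — a repeating cycle of length 4.
step 11: apply (-4, +3) → u=-16, v=24
step 12: apply (+0, -4) → u=-16, v=20
step 13: apply (-5, +5) → u=-21, v=25

u=-21, v=25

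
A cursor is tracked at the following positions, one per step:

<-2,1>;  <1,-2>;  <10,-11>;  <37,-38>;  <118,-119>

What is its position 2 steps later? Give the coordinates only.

<1090,-1091>

Step-to-step displacements: <+3,-3>, <+9,-9>, <+27,-27>, <+81,-81>; each is 3× the previous.
step 5: <118,-119> + <+243,-243> → <361,-362>
step 6: <361,-362> + <+729,-729> → <1090,-1091>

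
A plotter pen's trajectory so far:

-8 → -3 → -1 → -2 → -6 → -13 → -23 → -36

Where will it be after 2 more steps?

-71

First differences are +5, +2, -1, -4, -7, -10, -13; their common second difference is -3 (constant acceleration).
step 8: -36 − 16 → -52
step 9: -52 − 19 → -71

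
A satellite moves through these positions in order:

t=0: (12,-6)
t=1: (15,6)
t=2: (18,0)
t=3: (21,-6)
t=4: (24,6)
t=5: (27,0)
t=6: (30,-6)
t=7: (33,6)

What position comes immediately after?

First: linear, +3 per step → 36 at step 8.
Second: cycles through -6, 6, 0 every 3 steps. Step 8 lands at position 2 of the cycle → 0.

(36,0)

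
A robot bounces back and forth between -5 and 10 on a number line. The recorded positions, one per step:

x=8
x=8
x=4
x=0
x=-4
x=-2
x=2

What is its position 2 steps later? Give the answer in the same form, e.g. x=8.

The value travels 4 per step and bounces off the walls at -5 and 10.
  step 7: 2 → 6
  step 8: 6 → 10

x=10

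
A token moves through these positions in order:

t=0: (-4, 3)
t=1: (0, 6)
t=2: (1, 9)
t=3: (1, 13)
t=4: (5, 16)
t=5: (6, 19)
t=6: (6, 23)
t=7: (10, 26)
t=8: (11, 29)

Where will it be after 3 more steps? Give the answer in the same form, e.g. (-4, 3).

(16, 39)

Step-to-step displacements: (+4, +3), (+1, +3), (+0, +4), (+4, +3), (+1, +3), (+0, +4), (+4, +3), (+1, +3) — a repeating cycle of length 3.
step 9: apply (+0, +4) → (11, 33)
step 10: apply (+4, +3) → (15, 36)
step 11: apply (+1, +3) → (16, 39)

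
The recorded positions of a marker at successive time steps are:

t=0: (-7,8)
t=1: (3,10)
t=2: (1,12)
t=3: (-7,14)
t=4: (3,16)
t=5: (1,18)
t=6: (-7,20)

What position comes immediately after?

(3,22)

First: cycles through -7, 3, 1 every 3 steps. Step 7 lands at position 1 of the cycle → 3.
Second: linear, +2 per step → 22 at step 7.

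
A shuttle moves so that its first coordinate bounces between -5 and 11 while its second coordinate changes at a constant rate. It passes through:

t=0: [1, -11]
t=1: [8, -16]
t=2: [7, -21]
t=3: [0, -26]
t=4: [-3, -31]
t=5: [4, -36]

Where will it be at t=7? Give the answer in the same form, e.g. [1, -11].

The first coordinate travels 7 per step and bounces off the walls at -5 and 11.
  step 6: 4 → 11
  step 7: 11 → 4
The second coordinate changes by -5 each step: at step 7 it is -46.

[4, -46]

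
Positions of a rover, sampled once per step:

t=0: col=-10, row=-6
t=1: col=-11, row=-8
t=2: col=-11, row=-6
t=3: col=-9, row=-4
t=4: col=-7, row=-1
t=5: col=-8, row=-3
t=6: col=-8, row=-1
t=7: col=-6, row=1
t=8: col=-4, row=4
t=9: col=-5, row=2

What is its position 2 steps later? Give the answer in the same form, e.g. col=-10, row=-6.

col=-3, row=6

Differencing gives (-1, -2), (+0, +2), (+2, +2), (+2, +3), (-1, -2), (+0, +2), (+2, +2), (+2, +3), (-1, -2). This is the pattern (-1, -2), (+0, +2), (+2, +2), (+2, +3) repeated.
step 10: apply (+0, +2) → col=-5, row=4
step 11: apply (+2, +2) → col=-3, row=6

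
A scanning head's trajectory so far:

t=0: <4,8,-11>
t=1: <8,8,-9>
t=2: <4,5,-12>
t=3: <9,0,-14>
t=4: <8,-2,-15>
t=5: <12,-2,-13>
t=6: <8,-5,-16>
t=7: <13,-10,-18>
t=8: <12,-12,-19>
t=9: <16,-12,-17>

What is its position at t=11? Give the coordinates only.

The moves between consecutive positions are <+4,+0,+2>, <-4,-3,-3>, <+5,-5,-2>, <-1,-2,-1>, <+4,+0,+2>, <-4,-3,-3>, <+5,-5,-2>, <-1,-2,-1>, <+4,+0,+2>; they repeat the 4-cycle [<+4,+0,+2>, <-4,-3,-3>, <+5,-5,-2>, <-1,-2,-1>].
step 10: apply <-4,-3,-3> → <12,-15,-20>
step 11: apply <+5,-5,-2> → <17,-20,-22>

<17,-20,-22>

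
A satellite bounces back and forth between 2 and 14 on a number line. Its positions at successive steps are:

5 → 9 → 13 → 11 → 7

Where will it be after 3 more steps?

9

The value travels 4 per step and bounces off the walls at 2 and 14.
  step 5: 7 → 3
  step 6: 3 → 5
  step 7: 5 → 9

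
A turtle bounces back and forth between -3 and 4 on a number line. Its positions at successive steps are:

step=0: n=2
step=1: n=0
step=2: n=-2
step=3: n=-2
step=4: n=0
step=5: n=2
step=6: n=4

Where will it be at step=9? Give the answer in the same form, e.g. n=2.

n=-2

The value reflects between -3 and 4, moving 2 per step.
  step 7: 4 → 2
  step 8: 2 → 0
  step 9: 0 → -2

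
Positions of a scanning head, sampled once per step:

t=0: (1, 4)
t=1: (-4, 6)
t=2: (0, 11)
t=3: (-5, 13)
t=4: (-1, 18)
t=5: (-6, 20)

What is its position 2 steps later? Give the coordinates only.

(-7, 27)

Step-to-step displacements: (-5, +2), (+4, +5), (-5, +2), (+4, +5), (-5, +2) — a repeating cycle of length 2.
step 6: apply (+4, +5) → (-2, 25)
step 7: apply (-5, +2) → (-7, 27)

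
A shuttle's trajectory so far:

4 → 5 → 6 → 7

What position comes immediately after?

8

Each step adds +1 to the position.
step 4: 7 + 1 → 8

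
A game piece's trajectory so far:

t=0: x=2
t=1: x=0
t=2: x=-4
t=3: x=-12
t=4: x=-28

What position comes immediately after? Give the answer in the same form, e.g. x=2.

Consecutive displacements -2, -4, -8, -16 scale by a factor of 2 each step.
step 5: -28 − 32 → x=-60

x=-60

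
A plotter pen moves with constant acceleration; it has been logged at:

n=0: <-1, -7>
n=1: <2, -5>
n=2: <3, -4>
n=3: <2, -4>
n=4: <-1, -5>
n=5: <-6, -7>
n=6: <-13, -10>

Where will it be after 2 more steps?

Successive displacements: <+3, +2>, <+1, +1>, <-1, +0>, <-3, -1>, <-5, -2>, <-7, -3> — each changes by <-2, -1>.
step 7: <-13, -10> + <-9, -4> → <-22, -14>
step 8: <-22, -14> + <-11, -5> → <-33, -19>

<-33, -19>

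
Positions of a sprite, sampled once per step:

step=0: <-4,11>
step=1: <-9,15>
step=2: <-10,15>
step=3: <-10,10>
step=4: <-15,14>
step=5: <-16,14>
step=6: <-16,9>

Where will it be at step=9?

<-22,8>

The moves between consecutive positions are <-5,+4>, <-1,+0>, <+0,-5>, <-5,+4>, <-1,+0>, <+0,-5>; they repeat the 3-cycle [<-5,+4>, <-1,+0>, <+0,-5>].
step 7: apply <-5,+4> → <-21,13>
step 8: apply <-1,+0> → <-22,13>
step 9: apply <+0,-5> → <-22,8>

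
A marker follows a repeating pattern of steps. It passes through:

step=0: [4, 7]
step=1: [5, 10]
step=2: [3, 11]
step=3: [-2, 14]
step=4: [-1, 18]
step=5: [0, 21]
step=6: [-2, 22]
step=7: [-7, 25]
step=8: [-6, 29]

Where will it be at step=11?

[-12, 36]

The moves between consecutive positions are [+1, +3], [-2, +1], [-5, +3], [+1, +4], [+1, +3], [-2, +1], [-5, +3], [+1, +4]; they repeat the 4-cycle [[+1, +3], [-2, +1], [-5, +3], [+1, +4]].
step 9: apply [+1, +3] → [-5, 32]
step 10: apply [-2, +1] → [-7, 33]
step 11: apply [-5, +3] → [-12, 36]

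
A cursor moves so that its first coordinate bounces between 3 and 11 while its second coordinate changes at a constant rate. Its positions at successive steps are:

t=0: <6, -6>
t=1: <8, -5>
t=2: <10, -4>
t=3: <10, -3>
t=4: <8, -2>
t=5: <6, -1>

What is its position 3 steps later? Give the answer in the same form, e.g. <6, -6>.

The first coordinate travels 2 per step and bounces off the walls at 3 and 11.
  step 6: 6 → 4
  step 7: 4 → 4
  step 8: 4 → 6
The second coordinate changes by +1 each step: at step 8 it is 2.

<6, 2>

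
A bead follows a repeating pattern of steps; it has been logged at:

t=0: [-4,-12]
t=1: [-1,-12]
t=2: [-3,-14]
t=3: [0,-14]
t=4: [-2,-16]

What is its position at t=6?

[-1,-18]

Step-to-step displacements: [+3,+0], [-2,-2], [+3,+0], [-2,-2] — a repeating cycle of length 2.
step 5: apply [+3,+0] → [1,-16]
step 6: apply [-2,-2] → [-1,-18]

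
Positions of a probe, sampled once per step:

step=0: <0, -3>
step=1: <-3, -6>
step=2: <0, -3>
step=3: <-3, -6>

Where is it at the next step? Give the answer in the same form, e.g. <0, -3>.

<0, -3>

Consecutive displacements <-3, -3>, <+3, +3>, <-3, -3> scale by a factor of -1 each step.
step 4: <-3, -6> + <+3, +3> → <0, -3>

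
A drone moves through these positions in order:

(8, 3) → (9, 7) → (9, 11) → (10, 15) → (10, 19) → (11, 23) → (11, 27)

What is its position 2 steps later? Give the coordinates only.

Differencing gives (+1, +4), (+0, +4), (+1, +4), (+0, +4), (+1, +4), (+0, +4). This is the pattern (+1, +4), (+0, +4) repeated.
step 7: apply (+1, +4) → (12, 31)
step 8: apply (+0, +4) → (12, 35)

(12, 35)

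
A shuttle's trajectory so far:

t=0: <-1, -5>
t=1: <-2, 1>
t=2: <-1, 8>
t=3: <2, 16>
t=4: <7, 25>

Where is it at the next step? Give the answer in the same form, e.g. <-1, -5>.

First differences are <-1, +6>, <+1, +7>, <+3, +8>, <+5, +9>; their common second difference is <+2, +1> (constant acceleration).
step 5: <7, 25> + <+7, +10> → <14, 35>

<14, 35>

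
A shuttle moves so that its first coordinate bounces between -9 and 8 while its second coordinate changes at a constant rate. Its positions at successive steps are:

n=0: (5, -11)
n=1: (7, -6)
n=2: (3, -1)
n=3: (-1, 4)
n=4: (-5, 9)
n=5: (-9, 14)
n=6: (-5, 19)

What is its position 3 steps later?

(7, 34)

The first coordinate travels 4 per step and bounces off the walls at -9 and 8.
  step 7: -5 → -1
  step 8: -1 → 3
  step 9: 3 → 7
The second coordinate changes by +5 each step: at step 9 it is 34.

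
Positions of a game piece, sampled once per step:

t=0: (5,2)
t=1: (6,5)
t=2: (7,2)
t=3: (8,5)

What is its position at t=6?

(11,2)

First: linear, +1 per step → 11 at step 6.
Second: cycles through 2, 5 every 2 steps. Step 6 lands at position 0 of the cycle → 2.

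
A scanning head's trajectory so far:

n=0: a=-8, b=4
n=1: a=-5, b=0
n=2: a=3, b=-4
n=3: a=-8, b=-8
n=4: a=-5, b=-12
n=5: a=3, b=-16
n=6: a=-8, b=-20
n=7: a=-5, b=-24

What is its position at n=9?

a=-8, b=-32

The a coordinate repeats the cycle [-8, -5, 3] with period 3; step 9 mod 3 = 0, giving -8.
The b coordinate changes by -4 each step, so at step 9 it is 4 + 9·(-4) = -32.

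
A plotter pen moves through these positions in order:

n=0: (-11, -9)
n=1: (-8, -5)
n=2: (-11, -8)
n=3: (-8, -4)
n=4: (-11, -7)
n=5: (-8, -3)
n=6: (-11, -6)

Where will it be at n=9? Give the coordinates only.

Differencing gives (+3, +4), (-3, -3), (+3, +4), (-3, -3), (+3, +4), (-3, -3). This is the pattern (+3, +4), (-3, -3) repeated.
step 7: apply (+3, +4) → (-8, -2)
step 8: apply (-3, -3) → (-11, -5)
step 9: apply (+3, +4) → (-8, -1)

(-8, -1)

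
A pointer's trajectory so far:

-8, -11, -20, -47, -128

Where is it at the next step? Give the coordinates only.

The jumps are -3, -9, -27, -81 — a geometric progression with ratio 3.
step 5: -128 − 243 → -371

-371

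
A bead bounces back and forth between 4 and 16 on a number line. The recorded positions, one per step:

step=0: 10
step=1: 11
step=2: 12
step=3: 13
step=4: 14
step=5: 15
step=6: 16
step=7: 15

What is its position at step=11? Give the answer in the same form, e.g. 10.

The value travels 1 per step and bounces off the walls at 4 and 16.
  step 8: 15 → 14
  step 9: 14 → 13
  step 10: 13 → 12
  step 11: 12 → 11

11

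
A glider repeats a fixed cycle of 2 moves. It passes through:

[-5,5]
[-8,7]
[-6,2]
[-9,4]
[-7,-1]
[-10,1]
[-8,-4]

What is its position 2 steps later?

Differencing gives [-3,+2], [+2,-5], [-3,+2], [+2,-5], [-3,+2], [+2,-5]. This is the pattern [-3,+2], [+2,-5] repeated.
step 7: apply [-3,+2] → [-11,-2]
step 8: apply [+2,-5] → [-9,-7]

[-9,-7]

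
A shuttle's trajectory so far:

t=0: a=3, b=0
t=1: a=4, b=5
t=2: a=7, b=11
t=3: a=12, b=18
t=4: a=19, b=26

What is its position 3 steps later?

Successive displacements: (+1, +5), (+3, +6), (+5, +7), (+7, +8) — each changes by (+2, +1).
step 5: a=19, b=26 + (+9, +9) → a=28, b=35
step 6: a=28, b=35 + (+11, +10) → a=39, b=45
step 7: a=39, b=45 + (+13, +11) → a=52, b=56

a=52, b=56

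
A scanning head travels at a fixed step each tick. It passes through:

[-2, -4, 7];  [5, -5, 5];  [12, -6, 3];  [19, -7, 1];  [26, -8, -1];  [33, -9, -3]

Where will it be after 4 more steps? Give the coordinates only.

[61, -13, -11]

The position changes by [+7, -1, -2] every step.
step 6: [33, -9, -3] + [+7, -1, -2] → [40, -10, -5]
step 7: [40, -10, -5] + [+7, -1, -2] → [47, -11, -7]
step 8: [47, -11, -7] + [+7, -1, -2] → [54, -12, -9]
step 9: [54, -12, -9] + [+7, -1, -2] → [61, -13, -11]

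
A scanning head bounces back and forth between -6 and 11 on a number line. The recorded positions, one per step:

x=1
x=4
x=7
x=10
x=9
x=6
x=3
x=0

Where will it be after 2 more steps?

The value travels 3 per step and bounces off the walls at -6 and 11.
  step 8: 0 → -3
  step 9: -3 → -6

x=-6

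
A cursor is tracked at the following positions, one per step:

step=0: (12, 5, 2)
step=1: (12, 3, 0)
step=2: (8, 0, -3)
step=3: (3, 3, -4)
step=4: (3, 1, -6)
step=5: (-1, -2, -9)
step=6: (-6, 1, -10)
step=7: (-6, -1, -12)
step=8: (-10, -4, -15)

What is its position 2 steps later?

Differencing gives (+0, -2, -2), (-4, -3, -3), (-5, +3, -1), (+0, -2, -2), (-4, -3, -3), (-5, +3, -1), (+0, -2, -2), (-4, -3, -3). This is the pattern (+0, -2, -2), (-4, -3, -3), (-5, +3, -1) repeated.
step 9: apply (-5, +3, -1) → (-15, -1, -16)
step 10: apply (+0, -2, -2) → (-15, -3, -18)

(-15, -3, -18)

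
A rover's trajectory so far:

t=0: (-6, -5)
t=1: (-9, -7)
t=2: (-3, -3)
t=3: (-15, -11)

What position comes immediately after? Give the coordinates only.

(9, 5)

Step-to-step displacements: (-3, -2), (+6, +4), (-12, -8); each is -2× the previous.
step 4: (-15, -11) + (+24, +16) → (9, 5)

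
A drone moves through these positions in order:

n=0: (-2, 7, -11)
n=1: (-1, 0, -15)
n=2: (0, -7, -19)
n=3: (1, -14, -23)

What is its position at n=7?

The position changes by (+1, -7, -4) every step.
step 4: (1, -14, -23) + (+1, -7, -4) → (2, -21, -27)
step 5: (2, -21, -27) + (+1, -7, -4) → (3, -28, -31)
step 6: (3, -28, -31) + (+1, -7, -4) → (4, -35, -35)
step 7: (4, -35, -35) + (+1, -7, -4) → (5, -42, -39)

(5, -42, -39)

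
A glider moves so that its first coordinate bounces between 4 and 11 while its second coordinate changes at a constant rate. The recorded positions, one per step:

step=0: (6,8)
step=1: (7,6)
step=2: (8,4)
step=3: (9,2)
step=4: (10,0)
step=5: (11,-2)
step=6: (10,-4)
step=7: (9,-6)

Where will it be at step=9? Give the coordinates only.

The first coordinate travels 1 per step and bounces off the walls at 4 and 11.
  step 8: 9 → 8
  step 9: 8 → 7
The second coordinate changes by -2 each step: at step 9 it is -10.

(7,-10)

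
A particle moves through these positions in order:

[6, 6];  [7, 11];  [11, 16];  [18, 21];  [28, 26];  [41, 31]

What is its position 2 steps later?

Taking differences between consecutive positions: [+1, +5], [+4, +5], [+7, +5], [+10, +5], [+13, +5]. These grow by [+3, +0] each step.
step 6: [41, 31] + [+16, +5] → [57, 36]
step 7: [57, 36] + [+19, +5] → [76, 41]

[76, 41]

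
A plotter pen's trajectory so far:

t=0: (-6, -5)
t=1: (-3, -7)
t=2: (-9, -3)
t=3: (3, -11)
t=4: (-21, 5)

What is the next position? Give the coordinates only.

The jumps are (+3, -2), (-6, +4), (+12, -8), (-24, +16) — a geometric progression with ratio -2.
step 5: (-21, 5) + (+48, -32) → (27, -27)

(27, -27)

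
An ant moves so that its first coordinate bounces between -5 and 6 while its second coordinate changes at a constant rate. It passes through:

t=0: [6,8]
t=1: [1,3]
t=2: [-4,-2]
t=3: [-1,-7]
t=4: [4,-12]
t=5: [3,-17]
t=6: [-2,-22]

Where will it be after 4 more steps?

[0,-42]

The first coordinate travels 5 per step and bounces off the walls at -5 and 6.
  step 7: -2 → -3
  step 8: -3 → 2
  step 9: 2 → 5
  step 10: 5 → 0
The second coordinate changes by -5 each step: at step 10 it is -42.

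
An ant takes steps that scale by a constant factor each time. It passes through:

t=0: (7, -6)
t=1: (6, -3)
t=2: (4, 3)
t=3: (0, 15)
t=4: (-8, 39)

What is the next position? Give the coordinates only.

Step-to-step displacements: (-1, +3), (-2, +6), (-4, +12), (-8, +24); each is 2× the previous.
step 5: (-8, 39) + (-16, +48) → (-24, 87)

(-24, 87)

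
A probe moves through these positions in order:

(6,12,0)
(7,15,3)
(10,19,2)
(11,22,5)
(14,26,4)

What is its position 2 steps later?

(18,33,6)

Differencing gives (+1,+3,+3), (+3,+4,-1), (+1,+3,+3), (+3,+4,-1). This is the pattern (+1,+3,+3), (+3,+4,-1) repeated.
step 5: apply (+1,+3,+3) → (15,29,7)
step 6: apply (+3,+4,-1) → (18,33,6)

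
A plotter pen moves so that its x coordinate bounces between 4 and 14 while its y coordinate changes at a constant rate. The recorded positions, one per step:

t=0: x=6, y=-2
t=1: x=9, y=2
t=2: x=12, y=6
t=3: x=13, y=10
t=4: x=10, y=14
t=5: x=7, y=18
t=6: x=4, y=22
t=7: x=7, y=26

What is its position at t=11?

The x coordinate reflects between 4 and 14, moving 3 per step.
  step 8: 7 → 10
  step 9: 10 → 13
  step 10: 13 → 12
  step 11: 12 → 9
The y coordinate changes by +4 each step: at step 11 it is 42.

x=9, y=42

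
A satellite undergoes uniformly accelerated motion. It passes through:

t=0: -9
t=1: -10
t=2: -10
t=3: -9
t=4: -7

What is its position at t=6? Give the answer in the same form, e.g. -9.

0

Successive displacements: -1, +0, +1, +2 — each changes by +1.
step 5: -7 + 3 → -4
step 6: -4 + 4 → 0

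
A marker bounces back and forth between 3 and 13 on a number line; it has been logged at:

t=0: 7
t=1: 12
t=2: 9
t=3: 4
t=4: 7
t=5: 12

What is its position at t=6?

9

The value reflects between 3 and 13, moving 5 per step.
  step 6: 12 → 9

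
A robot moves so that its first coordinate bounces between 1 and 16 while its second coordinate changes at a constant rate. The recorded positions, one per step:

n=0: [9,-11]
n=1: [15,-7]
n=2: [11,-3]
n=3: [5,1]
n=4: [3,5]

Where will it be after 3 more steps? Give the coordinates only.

The first coordinate travels 6 per step and bounces off the walls at 1 and 16.
  step 5: 3 → 9
  step 6: 9 → 15
  step 7: 15 → 11
The second coordinate changes by +4 each step: at step 7 it is 17.

[11,17]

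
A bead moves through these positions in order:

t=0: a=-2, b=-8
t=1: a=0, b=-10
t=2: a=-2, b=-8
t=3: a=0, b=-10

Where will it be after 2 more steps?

a=0, b=-10

Step-to-step displacements: (+2, -2), (-2, +2), (+2, -2); each is -1× the previous.
step 4: a=0, b=-10 + (-2, +2) → a=-2, b=-8
step 5: a=-2, b=-8 + (+2, -2) → a=0, b=-10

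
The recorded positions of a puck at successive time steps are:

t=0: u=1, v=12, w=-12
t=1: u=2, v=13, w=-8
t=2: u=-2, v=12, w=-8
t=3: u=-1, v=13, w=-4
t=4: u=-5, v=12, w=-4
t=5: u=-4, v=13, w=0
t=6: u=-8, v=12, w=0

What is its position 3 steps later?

u=-10, v=13, w=8

Differencing gives (+1,+1,+4), (-4,-1,+0), (+1,+1,+4), (-4,-1,+0), (+1,+1,+4), (-4,-1,+0). This is the pattern (+1,+1,+4), (-4,-1,+0) repeated.
step 7: apply (+1,+1,+4) → u=-7, v=13, w=4
step 8: apply (-4,-1,+0) → u=-11, v=12, w=4
step 9: apply (+1,+1,+4) → u=-10, v=13, w=8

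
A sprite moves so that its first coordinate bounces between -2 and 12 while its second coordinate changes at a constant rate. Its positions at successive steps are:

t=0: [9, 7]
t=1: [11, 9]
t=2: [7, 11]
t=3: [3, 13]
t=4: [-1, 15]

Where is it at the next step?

[1, 17]

The first coordinate travels 4 per step and bounces off the walls at -2 and 12.
  step 5: -1 → 1
The second coordinate changes by +2 each step: at step 5 it is 17.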